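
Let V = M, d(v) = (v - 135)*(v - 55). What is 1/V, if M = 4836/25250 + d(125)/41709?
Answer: 526576125/92014862 ≈ 5.7227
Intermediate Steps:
d(v) = (-135 + v)*(-55 + v)
M = 92014862/526576125 (M = 4836/25250 + (7425 + 125² - 190*125)/41709 = 4836*(1/25250) + (7425 + 15625 - 23750)*(1/41709) = 2418/12625 - 700*1/41709 = 2418/12625 - 700/41709 = 92014862/526576125 ≈ 0.17474)
V = 92014862/526576125 ≈ 0.17474
1/V = 1/(92014862/526576125) = 526576125/92014862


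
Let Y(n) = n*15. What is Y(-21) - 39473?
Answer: -39788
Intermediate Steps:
Y(n) = 15*n
Y(-21) - 39473 = 15*(-21) - 39473 = -315 - 39473 = -39788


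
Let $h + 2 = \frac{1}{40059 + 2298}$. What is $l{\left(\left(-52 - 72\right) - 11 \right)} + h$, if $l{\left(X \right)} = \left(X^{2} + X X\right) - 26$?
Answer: $\frac{1542726655}{42357} \approx 36422.0$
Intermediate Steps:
$h = - \frac{84713}{42357}$ ($h = -2 + \frac{1}{40059 + 2298} = -2 + \frac{1}{42357} = - \frac{84713}{42357} \approx -2.0$)
$l{\left(X \right)} = -26 + 2 X^{2}$ ($l{\left(X \right)} = \left(X^{2} + X^{2}\right) - 26 = 2 X^{2} - 26 = -26 + 2 X^{2}$)
$l{\left(\left(-52 - 72\right) - 11 \right)} + h = \left(-26 + 2 \left(\left(-52 - 72\right) - 11\right)^{2}\right) - \frac{84713}{42357} = \left(-26 + 2 \left(-124 - 11\right)^{2}\right) - \frac{84713}{42357} = \left(-26 + 2 \left(-135\right)^{2}\right) - \frac{84713}{42357} = \left(-26 + 2 \cdot 18225\right) - \frac{84713}{42357} = \left(-26 + 36450\right) - \frac{84713}{42357} = 36424 - \frac{84713}{42357} = \frac{1542726655}{42357}$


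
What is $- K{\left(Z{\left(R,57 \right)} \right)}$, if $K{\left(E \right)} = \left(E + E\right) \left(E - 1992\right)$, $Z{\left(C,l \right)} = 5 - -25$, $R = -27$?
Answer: $117720$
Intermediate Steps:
$Z{\left(C,l \right)} = 30$ ($Z{\left(C,l \right)} = 5 + 25 = 30$)
$K{\left(E \right)} = 2 E \left(-1992 + E\right)$
$- K{\left(Z{\left(R,57 \right)} \right)} = - 2 \cdot 30 \left(-1992 + 30\right) = - 2 \cdot 30 \left(-1962\right) = \left(-1\right) \left(-117720\right) = 117720$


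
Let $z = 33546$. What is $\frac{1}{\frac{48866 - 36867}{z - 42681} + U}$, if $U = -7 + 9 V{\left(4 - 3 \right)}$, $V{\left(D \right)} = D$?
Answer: $\frac{9135}{6271} \approx 1.4567$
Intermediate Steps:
$U = 2$ ($U = -7 + 9 \left(4 - 3\right) = -7 + 9 \cdot 1 = -7 + 9 = 2$)
$\frac{1}{\frac{48866 - 36867}{z - 42681} + U} = \frac{1}{\frac{48866 - 36867}{33546 - 42681} + 2} = \frac{1}{\frac{11999}{-9135} + 2} = \frac{1}{11999 \left(- \frac{1}{9135}\right) + 2} = \frac{1}{- \frac{11999}{9135} + 2} = \frac{1}{\frac{6271}{9135}} = \frac{9135}{6271}$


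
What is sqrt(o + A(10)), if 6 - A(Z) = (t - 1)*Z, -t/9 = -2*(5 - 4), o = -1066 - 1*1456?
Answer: I*sqrt(2686) ≈ 51.827*I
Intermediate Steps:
o = -2522 (o = -1066 - 1456 = -2522)
t = 18 (t = -(-18)*(5 - 4) = -(-18) = -9*(-2) = 18)
A(Z) = 6 - 17*Z (A(Z) = 6 - (18 - 1)*Z = 6 - 17*Z)
sqrt(o + A(10)) = sqrt(-2522 + (6 - 17*10)) = sqrt(-2522 + (6 - 170)) = sqrt(-2522 - 164) = sqrt(-2686) = I*sqrt(2686)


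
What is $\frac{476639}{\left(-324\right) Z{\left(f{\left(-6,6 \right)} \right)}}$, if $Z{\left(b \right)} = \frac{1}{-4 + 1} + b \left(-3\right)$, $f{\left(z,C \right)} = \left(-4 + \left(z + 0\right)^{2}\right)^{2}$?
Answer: $\frac{476639}{995436} \approx 0.47882$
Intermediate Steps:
$f{\left(z,C \right)} = \left(-4 + z^{2}\right)^{2}$
$Z{\left(b \right)} = - \frac{1}{3} - 3 b$ ($Z{\left(b \right)} = \frac{1}{-3} - 3 b = - \frac{1}{3} - 3 b$)
$\frac{476639}{\left(-324\right) Z{\left(f{\left(-6,6 \right)} \right)}} = \frac{476639}{\left(-324\right) \left(- \frac{1}{3} - 3 \left(-4 + \left(-6\right)^{2}\right)^{2}\right)} = \frac{476639}{\left(-324\right) \left(- \frac{1}{3} - 3 \left(-4 + 36\right)^{2}\right)} = \frac{476639}{\left(-324\right) \left(- \frac{1}{3} - 3 \cdot 32^{2}\right)} = \frac{476639}{\left(-324\right) \left(- \frac{1}{3} - 3072\right)} = \frac{476639}{\left(-324\right) \left(- \frac{9217}{3}\right)} = \frac{476639}{995436}$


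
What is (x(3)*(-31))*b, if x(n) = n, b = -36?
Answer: 3348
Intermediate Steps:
(x(3)*(-31))*b = (3*(-31))*(-36) = -93*(-36) = 3348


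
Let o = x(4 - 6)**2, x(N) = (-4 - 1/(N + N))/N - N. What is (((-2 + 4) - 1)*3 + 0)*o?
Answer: 2883/64 ≈ 45.047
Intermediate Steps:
x(N) = -N + (-4 - 1/(2*N))/N (x(N) = (-4 - 1/(2*N))/N - N = -N + (-4 - 1/(2*N))/N)
o = 961/64 (o = (-(4 - 6) - 4/(4 - 6) - 1/(2*(4 - 6)**2))**2 = (-1*(-2) - 4/(-2) - 1/2/(-2)**2)**2 = (2 - 4*(-1/2) - 1/2*1/4)**2 = (2 + 2 - 1/8)**2 = (31/8)**2 = 961/64 ≈ 15.016)
(((-2 + 4) - 1)*3 + 0)*o = (((-2 + 4) - 1)*3 + 0)*(961/64) = ((2 - 1)*3 + 0)*(961/64) = (1*3 + 0)*(961/64) = (3 + 0)*(961/64) = 3*(961/64) = 2883/64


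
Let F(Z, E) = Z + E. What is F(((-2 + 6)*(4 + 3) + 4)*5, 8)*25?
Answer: 4200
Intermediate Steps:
F(Z, E) = E + Z
F(((-2 + 6)*(4 + 3) + 4)*5, 8)*25 = (8 + ((-2 + 6)*(4 + 3) + 4)*5)*25 = (8 + (4*7 + 4)*5)*25 = (8 + (28 + 4)*5)*25 = (8 + 32*5)*25 = (8 + 160)*25 = 168*25 = 4200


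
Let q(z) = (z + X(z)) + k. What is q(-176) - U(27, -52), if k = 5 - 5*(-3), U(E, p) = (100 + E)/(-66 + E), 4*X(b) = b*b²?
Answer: -53160773/39 ≈ -1.3631e+6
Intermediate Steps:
X(b) = b³/4 (X(b) = (b*b²)/4 = b³/4)
U(E, p) = (100 + E)/(-66 + E)
k = 20 (k = 5 + 15 = 20)
q(z) = 20 + z + z³/4 (q(z) = (z + z³/4) + 20 = 20 + z + z³/4)
q(-176) - U(27, -52) = (20 - 176 + (¼)*(-176)³) - (100 + 27)/(-66 + 27) = (20 - 176 + (¼)*(-5451776)) - 127/(-39) = (20 - 176 - 1362944) - (-1)*127/39 = -1363100 - 1*(-127/39) = -1363100 + 127/39 = -53160773/39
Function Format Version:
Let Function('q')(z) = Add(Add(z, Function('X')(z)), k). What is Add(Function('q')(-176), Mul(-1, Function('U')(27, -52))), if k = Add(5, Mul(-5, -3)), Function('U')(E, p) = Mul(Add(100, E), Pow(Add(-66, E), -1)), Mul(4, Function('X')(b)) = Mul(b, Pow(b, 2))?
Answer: Rational(-53160773, 39) ≈ -1.3631e+6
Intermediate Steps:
Function('X')(b) = Mul(Rational(1, 4), Pow(b, 3)) (Function('X')(b) = Mul(Rational(1, 4), Mul(b, Pow(b, 2))) = Mul(Rational(1, 4), Pow(b, 3)))
Function('U')(E, p) = Mul(Pow(Add(-66, E), -1), Add(100, E))
k = 20 (k = Add(5, 15) = 20)
Function('q')(z) = Add(20, z, Mul(Rational(1, 4), Pow(z, 3))) (Function('q')(z) = Add(Add(z, Mul(Rational(1, 4), Pow(z, 3))), 20) = Add(20, z, Mul(Rational(1, 4), Pow(z, 3))))
Add(Function('q')(-176), Mul(-1, Function('U')(27, -52))) = Add(Add(20, -176, Mul(Rational(1, 4), Pow(-176, 3))), Mul(-1, Mul(Pow(Add(-66, 27), -1), Add(100, 27)))) = Add(Add(20, -176, Mul(Rational(1, 4), -5451776)), Mul(-1, Mul(Pow(-39, -1), 127))) = Add(Add(20, -176, -1362944), Mul(-1, Mul(Rational(-1, 39), 127))) = Add(-1363100, Mul(-1, Rational(-127, 39))) = Add(-1363100, Rational(127, 39)) = Rational(-53160773, 39)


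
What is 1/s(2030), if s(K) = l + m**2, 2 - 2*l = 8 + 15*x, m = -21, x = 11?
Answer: 2/711 ≈ 0.0028129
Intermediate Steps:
l = -171/2 (l = 1 - (8 + 15*11)/2 = 1 - (8 + 165)/2 = 1 - 1/2*173 = 1 - 173/2 = -171/2 ≈ -85.500)
s(K) = 711/2 (s(K) = -171/2 + (-21)**2 = -171/2 + 441 = 711/2)
1/s(2030) = 1/(711/2) = 2/711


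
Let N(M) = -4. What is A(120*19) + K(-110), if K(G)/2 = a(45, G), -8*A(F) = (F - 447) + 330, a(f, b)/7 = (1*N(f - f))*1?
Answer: -2611/8 ≈ -326.38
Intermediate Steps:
a(f, b) = -28 (a(f, b) = 7*((1*(-4))*1) = 7*(-4*1) = 7*(-4) = -28)
A(F) = 117/8 - F/8 (A(F) = -((F - 447) + 330)/8 = -((-447 + F) + 330)/8 = -(-117 + F)/8 = 117/8 - F/8)
K(G) = -56 (K(G) = 2*(-28) = -56)
A(120*19) + K(-110) = (117/8 - 15*19) - 56 = (117/8 - ⅛*2280) - 56 = (117/8 - 285) - 56 = -2163/8 - 56 = -2611/8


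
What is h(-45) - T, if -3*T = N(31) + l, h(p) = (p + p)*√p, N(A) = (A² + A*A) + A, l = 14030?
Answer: 15983/3 - 270*I*√5 ≈ 5327.7 - 603.74*I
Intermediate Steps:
N(A) = A + 2*A² (N(A) = (A² + A²) + A = 2*A² + A = A + 2*A²)
h(p) = 2*p^(3/2) (h(p) = (2*p)*√p = 2*p^(3/2))
T = -15983/3 (T = -(31*(1 + 2*31) + 14030)/3 = -(31*(1 + 62) + 14030)/3 = -(31*63 + 14030)/3 = -(1953 + 14030)/3 = -⅓*15983 = -15983/3 ≈ -5327.7)
h(-45) - T = 2*(-45)^(3/2) - 1*(-15983/3) = 2*(-135*I*√5) + 15983/3 = -270*I*√5 + 15983/3 = 15983/3 - 270*I*√5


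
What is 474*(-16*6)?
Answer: -45504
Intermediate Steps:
474*(-16*6) = 474*(-96) = -45504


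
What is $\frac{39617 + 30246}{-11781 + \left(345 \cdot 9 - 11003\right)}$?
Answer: $- \frac{69863}{19679} \approx -3.5501$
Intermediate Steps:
$\frac{39617 + 30246}{-11781 + \left(345 \cdot 9 - 11003\right)} = \frac{69863}{-11781 + \left(3105 - 11003\right)} = \frac{69863}{-11781 - 7898} = \frac{69863}{-19679} = 69863 \left(- \frac{1}{19679}\right) = - \frac{69863}{19679}$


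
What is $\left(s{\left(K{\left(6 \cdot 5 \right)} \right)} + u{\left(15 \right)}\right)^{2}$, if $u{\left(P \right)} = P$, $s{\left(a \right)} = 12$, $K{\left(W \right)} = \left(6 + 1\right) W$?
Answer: $729$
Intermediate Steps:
$K{\left(W \right)} = 7 W$
$\left(s{\left(K{\left(6 \cdot 5 \right)} \right)} + u{\left(15 \right)}\right)^{2} = \left(12 + 15\right)^{2} = 27^{2} = 729$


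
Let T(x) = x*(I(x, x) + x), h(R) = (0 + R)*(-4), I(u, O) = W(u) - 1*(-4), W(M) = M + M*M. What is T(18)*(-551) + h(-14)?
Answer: -3610096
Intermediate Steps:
W(M) = M + M**2
I(u, O) = 4 + u*(1 + u) (I(u, O) = u*(1 + u) - 1*(-4) = u*(1 + u) + 4 = 4 + u*(1 + u))
h(R) = -4*R (h(R) = R*(-4) = -4*R)
T(x) = x*(4 + x + x*(1 + x)) (T(x) = x*((4 + x*(1 + x)) + x) = x*(4 + x + x*(1 + x)))
T(18)*(-551) + h(-14) = (18*(4 + 18 + 18*(1 + 18)))*(-551) - 4*(-14) = (18*(4 + 18 + 18*19))*(-551) + 56 = (18*(4 + 18 + 342))*(-551) + 56 = (18*364)*(-551) + 56 = 6552*(-551) + 56 = -3610152 + 56 = -3610096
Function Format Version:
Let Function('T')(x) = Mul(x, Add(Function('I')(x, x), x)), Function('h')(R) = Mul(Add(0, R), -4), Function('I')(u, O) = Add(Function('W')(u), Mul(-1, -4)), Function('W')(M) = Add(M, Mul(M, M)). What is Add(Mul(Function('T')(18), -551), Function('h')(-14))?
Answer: -3610096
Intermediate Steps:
Function('W')(M) = Add(M, Pow(M, 2))
Function('I')(u, O) = Add(4, Mul(u, Add(1, u))) (Function('I')(u, O) = Add(Mul(u, Add(1, u)), Mul(-1, -4)) = Add(Mul(u, Add(1, u)), 4) = Add(4, Mul(u, Add(1, u))))
Function('h')(R) = Mul(-4, R) (Function('h')(R) = Mul(R, -4) = Mul(-4, R))
Function('T')(x) = Mul(x, Add(4, x, Mul(x, Add(1, x)))) (Function('T')(x) = Mul(x, Add(Add(4, Mul(x, Add(1, x))), x)) = Mul(x, Add(4, x, Mul(x, Add(1, x)))))
Add(Mul(Function('T')(18), -551), Function('h')(-14)) = Add(Mul(Mul(18, Add(4, 18, Mul(18, Add(1, 18)))), -551), Mul(-4, -14)) = Add(Mul(Mul(18, Add(4, 18, Mul(18, 19))), -551), 56) = Add(Mul(Mul(18, Add(4, 18, 342)), -551), 56) = Add(Mul(Mul(18, 364), -551), 56) = Add(Mul(6552, -551), 56) = Add(-3610152, 56) = -3610096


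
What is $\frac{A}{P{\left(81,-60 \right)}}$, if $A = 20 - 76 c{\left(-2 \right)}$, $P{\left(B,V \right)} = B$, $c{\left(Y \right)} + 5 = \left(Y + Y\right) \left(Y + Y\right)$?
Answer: $- \frac{272}{27} \approx -10.074$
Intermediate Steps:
$c{\left(Y \right)} = -5 + 4 Y^{2}$ ($c{\left(Y \right)} = -5 + \left(Y + Y\right) \left(Y + Y\right) = -5 + 2 Y 2 Y = -5 + 4 Y^{2}$)
$A = -816$ ($A = 20 - 76 \left(-5 + 4 \left(-2\right)^{2}\right) = 20 - 76 \left(-5 + 4 \cdot 4\right) = 20 - 76 \left(-5 + 16\right) = 20 - 836 = -816$)
$\frac{A}{P{\left(81,-60 \right)}} = - \frac{816}{81} = \left(-816\right) \frac{1}{81} = - \frac{272}{27}$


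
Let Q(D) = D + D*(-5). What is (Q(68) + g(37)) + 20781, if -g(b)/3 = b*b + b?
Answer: 16291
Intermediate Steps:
Q(D) = -4*D (Q(D) = D - 5*D = -4*D)
g(b) = -3*b - 3*b² (g(b) = -3*(b*b + b) = -3*(b² + b) = -3*(b + b²) = -3*b - 3*b²)
(Q(68) + g(37)) + 20781 = (-4*68 - 3*37*(1 + 37)) + 20781 = (-272 - 3*37*38) + 20781 = (-272 - 4218) + 20781 = -4490 + 20781 = 16291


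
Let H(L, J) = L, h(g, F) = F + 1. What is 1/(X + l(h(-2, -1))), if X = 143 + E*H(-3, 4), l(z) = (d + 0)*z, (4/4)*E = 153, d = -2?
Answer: -1/316 ≈ -0.0031646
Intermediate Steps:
h(g, F) = 1 + F
E = 153
l(z) = -2*z (l(z) = (-2 + 0)*z = -2*z)
X = -316 (X = 143 + 153*(-3) = 143 - 459 = -316)
1/(X + l(h(-2, -1))) = 1/(-316 - 2*(1 - 1)) = 1/(-316 - 2*0) = 1/(-316 + 0) = 1/(-316) = -1/316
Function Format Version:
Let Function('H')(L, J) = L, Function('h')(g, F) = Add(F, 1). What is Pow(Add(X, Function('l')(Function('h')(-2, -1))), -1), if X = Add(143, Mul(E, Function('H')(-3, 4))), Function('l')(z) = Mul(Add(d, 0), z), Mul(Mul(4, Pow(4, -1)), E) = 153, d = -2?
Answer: Rational(-1, 316) ≈ -0.0031646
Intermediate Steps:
Function('h')(g, F) = Add(1, F)
E = 153
Function('l')(z) = Mul(-2, z) (Function('l')(z) = Mul(Add(-2, 0), z) = Mul(-2, z))
X = -316 (X = Add(143, Mul(153, -3)) = Add(143, -459) = -316)
Pow(Add(X, Function('l')(Function('h')(-2, -1))), -1) = Pow(Add(-316, Mul(-2, Add(1, -1))), -1) = Pow(Add(-316, Mul(-2, 0)), -1) = Pow(Add(-316, 0), -1) = Pow(-316, -1) = Rational(-1, 316)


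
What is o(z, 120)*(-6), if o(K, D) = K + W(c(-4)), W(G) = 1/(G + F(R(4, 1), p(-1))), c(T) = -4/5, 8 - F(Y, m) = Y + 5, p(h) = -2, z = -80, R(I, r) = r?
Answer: 475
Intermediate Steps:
F(Y, m) = 3 - Y (F(Y, m) = 8 - (Y + 5) = 8 - (5 + Y) = 8 + (-5 - Y) = 3 - Y)
c(T) = -⅘ (c(T) = -4*⅕ = -⅘)
W(G) = 1/(2 + G) (W(G) = 1/(G + (3 - 1*1)) = 1/(G + (3 - 1)) = 1/(G + 2) = 1/(2 + G))
o(K, D) = ⅚ + K (o(K, D) = K + 1/(2 - ⅘) = K + 1/(6/5) = K + ⅚ = ⅚ + K)
o(z, 120)*(-6) = (⅚ - 80)*(-6) = -475/6*(-6) = 475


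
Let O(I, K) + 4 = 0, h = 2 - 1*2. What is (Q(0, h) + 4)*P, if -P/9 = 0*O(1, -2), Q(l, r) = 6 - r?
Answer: 0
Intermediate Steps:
h = 0 (h = 2 - 2 = 0)
O(I, K) = -4 (O(I, K) = -4 + 0 = -4)
P = 0 (P = -0*(-4) = -9*0 = 0)
(Q(0, h) + 4)*P = ((6 - 1*0) + 4)*0 = ((6 + 0) + 4)*0 = (6 + 4)*0 = 10*0 = 0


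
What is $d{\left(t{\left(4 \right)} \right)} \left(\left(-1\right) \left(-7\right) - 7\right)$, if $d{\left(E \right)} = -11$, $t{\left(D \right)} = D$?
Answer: $0$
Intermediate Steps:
$d{\left(t{\left(4 \right)} \right)} \left(\left(-1\right) \left(-7\right) - 7\right) = - 11 \left(\left(-1\right) \left(-7\right) - 7\right) = - 11 \left(7 - 7\right) = \left(-11\right) 0 = 0$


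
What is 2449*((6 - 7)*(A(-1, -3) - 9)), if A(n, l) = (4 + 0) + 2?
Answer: 7347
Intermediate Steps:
A(n, l) = 6 (A(n, l) = 4 + 2 = 6)
2449*((6 - 7)*(A(-1, -3) - 9)) = 2449*((6 - 7)*(6 - 9)) = 2449*(-1*(-3)) = 2449*3 = 7347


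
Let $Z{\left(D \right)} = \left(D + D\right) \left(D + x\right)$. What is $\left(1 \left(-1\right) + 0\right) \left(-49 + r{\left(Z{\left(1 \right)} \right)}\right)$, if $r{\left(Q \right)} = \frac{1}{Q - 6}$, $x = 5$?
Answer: $\frac{293}{6} \approx 48.833$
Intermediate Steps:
$Z{\left(D \right)} = 2 D \left(5 + D\right)$ ($Z{\left(D \right)} = \left(D + D\right) \left(D + 5\right) = 2 D \left(5 + D\right)$)
$r{\left(Q \right)} = \frac{1}{-6 + Q}$
$\left(1 \left(-1\right) + 0\right) \left(-49 + r{\left(Z{\left(1 \right)} \right)}\right) = \left(1 \left(-1\right) + 0\right) \left(-49 + \frac{1}{-6 + 2 \cdot 1 \left(5 + 1\right)}\right) = \left(-1 + 0\right) \left(-49 + \frac{1}{-6 + 2 \cdot 1 \cdot 6}\right) = - (-49 + \frac{1}{-6 + 12}) = - (-49 + \frac{1}{6}) = \left(-1\right) \left(- \frac{293}{6}\right) = \frac{293}{6}$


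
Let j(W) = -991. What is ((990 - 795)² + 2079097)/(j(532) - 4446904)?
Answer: -2117122/4447895 ≈ -0.47598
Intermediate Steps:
((990 - 795)² + 2079097)/(j(532) - 4446904) = ((990 - 795)² + 2079097)/(-991 - 4446904) = (195² + 2079097)/(-4447895) = (38025 + 2079097)*(-1/4447895) = 2117122*(-1/4447895) = -2117122/4447895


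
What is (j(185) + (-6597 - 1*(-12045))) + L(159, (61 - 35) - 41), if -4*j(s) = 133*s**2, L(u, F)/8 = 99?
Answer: -4526965/4 ≈ -1.1317e+6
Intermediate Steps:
L(u, F) = 792 (L(u, F) = 8*99 = 792)
j(s) = -133*s**2/4
(j(185) + (-6597 - 1*(-12045))) + L(159, (61 - 35) - 41) = (-133/4*185**2 + (-6597 - 1*(-12045))) + 792 = (-133/4*34225 + (-6597 + 12045)) + 792 = (-4551925/4 + 5448) + 792 = -4530133/4 + 792 = -4526965/4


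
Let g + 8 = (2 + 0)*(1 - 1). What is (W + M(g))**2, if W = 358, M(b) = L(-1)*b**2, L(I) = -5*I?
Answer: 459684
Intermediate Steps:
g = -8 (g = -8 + (2 + 0)*(1 - 1) = -8 + 2*0 = -8 + 0 = -8)
M(b) = 5*b**2 (M(b) = (-5*(-1))*b**2 = 5*b**2)
(W + M(g))**2 = (358 + 5*(-8)**2)**2 = (358 + 5*64)**2 = (358 + 320)**2 = 678**2 = 459684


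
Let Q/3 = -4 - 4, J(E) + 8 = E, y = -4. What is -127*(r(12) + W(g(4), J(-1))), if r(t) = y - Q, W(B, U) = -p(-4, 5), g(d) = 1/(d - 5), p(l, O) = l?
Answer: -3048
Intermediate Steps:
g(d) = 1/(-5 + d)
J(E) = -8 + E
Q = -24 (Q = 3*(-4 - 4) = 3*(-8) = -24)
W(B, U) = 4 (W(B, U) = -1*(-4) = 4)
r(t) = 20 (r(t) = -4 - 1*(-24) = -4 + 24 = 20)
-127*(r(12) + W(g(4), J(-1))) = -127*(20 + 4) = -127*24 = -3048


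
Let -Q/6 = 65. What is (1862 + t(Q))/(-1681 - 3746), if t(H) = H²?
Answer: -153962/5427 ≈ -28.370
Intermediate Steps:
Q = -390 (Q = -6*65 = -390)
(1862 + t(Q))/(-1681 - 3746) = (1862 + (-390)²)/(-1681 - 3746) = (1862 + 152100)/(-5427) = 153962*(-1/5427) = -153962/5427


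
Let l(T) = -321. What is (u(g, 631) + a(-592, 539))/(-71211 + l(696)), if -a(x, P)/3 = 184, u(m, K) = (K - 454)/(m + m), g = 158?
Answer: 58085/7534704 ≈ 0.0077090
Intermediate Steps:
u(m, K) = (-454 + K)/(2*m) (u(m, K) = (-454 + K)/((2*m)) = (-454 + K)*(1/(2*m)) = (-454 + K)/(2*m))
a(x, P) = -552 (a(x, P) = -3*184 = -552)
(u(g, 631) + a(-592, 539))/(-71211 + l(696)) = ((1/2)*(-454 + 631)/158 - 552)/(-71211 - 321) = ((1/2)*(1/158)*177 - 552)/(-71532) = (177/316 - 552)*(-1/71532) = -174255/316*(-1/71532) = 58085/7534704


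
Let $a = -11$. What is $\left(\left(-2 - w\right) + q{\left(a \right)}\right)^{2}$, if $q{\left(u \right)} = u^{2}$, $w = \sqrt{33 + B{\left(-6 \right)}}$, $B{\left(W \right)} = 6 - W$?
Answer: $14206 - 714 \sqrt{5} \approx 12609.0$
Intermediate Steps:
$w = 3 \sqrt{5}$ ($w = \sqrt{33 + \left(6 - -6\right)} = \sqrt{33 + \left(6 + 6\right)} = \sqrt{33 + 12} = \sqrt{45} = 3 \sqrt{5} \approx 6.7082$)
$\left(\left(-2 - w\right) + q{\left(a \right)}\right)^{2} = \left(\left(-2 - 3 \sqrt{5}\right) + \left(-11\right)^{2}\right)^{2} = \left(\left(-2 - 3 \sqrt{5}\right) + 121\right)^{2} = \left(119 - 3 \sqrt{5}\right)^{2}$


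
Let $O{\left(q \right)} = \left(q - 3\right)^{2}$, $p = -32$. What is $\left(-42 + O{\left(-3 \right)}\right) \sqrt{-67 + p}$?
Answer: $- 18 i \sqrt{11} \approx - 59.699 i$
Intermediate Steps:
$O{\left(q \right)} = \left(-3 + q\right)^{2}$
$\left(-42 + O{\left(-3 \right)}\right) \sqrt{-67 + p} = \left(-42 + \left(-3 - 3\right)^{2}\right) \sqrt{-67 - 32} = \left(-42 + \left(-6\right)^{2}\right) \sqrt{-99} = \left(-42 + 36\right) 3 i \sqrt{11} = - 6 \cdot 3 i \sqrt{11} = - 18 i \sqrt{11}$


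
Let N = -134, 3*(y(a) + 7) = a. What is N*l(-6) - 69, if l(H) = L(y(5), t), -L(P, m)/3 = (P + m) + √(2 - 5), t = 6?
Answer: 199 + 402*I*√3 ≈ 199.0 + 696.28*I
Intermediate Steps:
y(a) = -7 + a/3
L(P, m) = -3*P - 3*m - 3*I*√3 (L(P, m) = -3*((P + m) + √(2 - 5)) = -3*((P + m) + √(-3)) = -3*((P + m) + I*√3) = -3*(P + m + I*√3) = -3*P - 3*m - 3*I*√3)
l(H) = -2 - 3*I*√3 (l(H) = -3*(-7 + (⅓)*5) - 3*6 - 3*I*√3 = -3*(-7 + 5/3) - 18 - 3*I*√3 = -3*(-16/3) - 18 - 3*I*√3 = 16 - 18 - 3*I*√3 = -2 - 3*I*√3)
N*l(-6) - 69 = -134*(-2 - 3*I*√3) - 69 = (268 + 402*I*√3) - 69 = 199 + 402*I*√3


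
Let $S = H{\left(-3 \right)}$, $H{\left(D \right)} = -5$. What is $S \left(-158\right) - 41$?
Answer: $749$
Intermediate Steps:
$S = -5$
$S \left(-158\right) - 41 = \left(-5\right) \left(-158\right) - 41 = 790 - 41 = 749$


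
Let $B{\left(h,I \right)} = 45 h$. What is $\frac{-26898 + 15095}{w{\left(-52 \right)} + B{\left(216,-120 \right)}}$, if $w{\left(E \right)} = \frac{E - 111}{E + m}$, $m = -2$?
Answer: $- \frac{637362}{525043} \approx -1.2139$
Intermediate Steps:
$w{\left(E \right)} = \frac{-111 + E}{-2 + E}$ ($w{\left(E \right)} = \frac{E - 111}{E - 2} = \frac{-111 + E}{-2 + E}$)
$\frac{-26898 + 15095}{w{\left(-52 \right)} + B{\left(216,-120 \right)}} = \frac{-26898 + 15095}{\frac{-111 - 52}{-2 - 52} + 45 \cdot 216} = - \frac{11803}{\frac{1}{-54} \left(-163\right) + 9720} = - \frac{11803}{\left(- \frac{1}{54}\right) \left(-163\right) + 9720} = - \frac{11803}{\frac{163}{54} + 9720} = - \frac{11803}{\frac{525043}{54}} = \left(-11803\right) \frac{54}{525043} = - \frac{637362}{525043}$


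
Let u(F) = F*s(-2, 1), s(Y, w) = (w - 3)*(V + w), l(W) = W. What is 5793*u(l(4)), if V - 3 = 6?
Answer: -463440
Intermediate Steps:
V = 9 (V = 3 + 6 = 9)
s(Y, w) = (-3 + w)*(9 + w) (s(Y, w) = (w - 3)*(9 + w) = (-3 + w)*(9 + w))
u(F) = -20*F (u(F) = F*(-27 + 1² + 6*1) = F*(-27 + 1 + 6) = F*(-20) = -20*F)
5793*u(l(4)) = 5793*(-20*4) = 5793*(-80) = -463440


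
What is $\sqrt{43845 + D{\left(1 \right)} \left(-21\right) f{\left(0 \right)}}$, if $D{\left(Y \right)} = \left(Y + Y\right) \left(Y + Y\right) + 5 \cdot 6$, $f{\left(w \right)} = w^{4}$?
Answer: $\sqrt{43845} \approx 209.39$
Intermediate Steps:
$D{\left(Y \right)} = 30 + 4 Y^{2}$ ($D{\left(Y \right)} = 2 Y 2 Y + 30 = 4 Y^{2} + 30 = 30 + 4 Y^{2}$)
$\sqrt{43845 + D{\left(1 \right)} \left(-21\right) f{\left(0 \right)}} = \sqrt{43845 + \left(30 + 4 \cdot 1^{2}\right) \left(-21\right) 0^{4}} = \sqrt{43845 + \left(30 + 4 \cdot 1\right) \left(-21\right) 0} = \sqrt{43845 + \left(30 + 4\right) \left(-21\right) 0} = \sqrt{43845 + 34 \left(-21\right) 0} = \sqrt{43845 - 0} = \sqrt{43845 + 0} = \sqrt{43845}$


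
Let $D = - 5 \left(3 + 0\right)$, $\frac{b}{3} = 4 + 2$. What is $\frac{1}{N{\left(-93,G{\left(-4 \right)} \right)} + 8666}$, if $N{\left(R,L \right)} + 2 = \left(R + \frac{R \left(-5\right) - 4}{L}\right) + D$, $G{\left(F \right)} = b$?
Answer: $\frac{18}{154469} \approx 0.00011653$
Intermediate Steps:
$b = 18$ ($b = 3 \left(4 + 2\right) = 3 \cdot 6 = 18$)
$D = -15$ ($D = \left(-5\right) 3 = -15$)
$G{\left(F \right)} = 18$
$N{\left(R,L \right)} = -17 + R + \frac{-4 - 5 R}{L}$ ($N{\left(R,L \right)} = -2 - \left(15 - R - \frac{R \left(-5\right) - 4}{L}\right) = -2 - \left(15 - R - \frac{- 5 R - 4}{L}\right) = -2 - \left(15 - R - \frac{-4 - 5 R}{L}\right) = -2 + \left(-15 + R + \frac{-4 - 5 R}{L}\right) = -17 + R + \frac{-4 - 5 R}{L}$)
$\frac{1}{N{\left(-93,G{\left(-4 \right)} \right)} + 8666} = \frac{1}{\left(-17 - 93 - \frac{4}{18} - - \frac{465}{18}\right) + 8666} = \frac{1}{\left(-17 - 93 - \frac{2}{9} - \left(-465\right) \frac{1}{18}\right) + 8666} = \frac{1}{\left(-17 - 93 - \frac{2}{9} + \frac{155}{6}\right) + 8666} = \frac{1}{- \frac{1519}{18} + 8666} = \frac{1}{\frac{154469}{18}} = \frac{18}{154469}$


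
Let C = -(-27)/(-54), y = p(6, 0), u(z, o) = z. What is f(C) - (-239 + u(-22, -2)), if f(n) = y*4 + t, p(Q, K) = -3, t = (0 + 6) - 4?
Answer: 251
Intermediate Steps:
t = 2 (t = 6 - 4 = 2)
y = -3
C = -½ (C = -(-27)*(-1)/54 = -1*½ = -½ ≈ -0.50000)
f(n) = -10 (f(n) = -3*4 + 2 = -12 + 2 = -10)
f(C) - (-239 + u(-22, -2)) = -10 - (-239 - 22) = -10 - 1*(-261) = -10 + 261 = 251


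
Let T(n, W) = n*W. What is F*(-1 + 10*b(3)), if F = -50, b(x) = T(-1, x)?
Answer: 1550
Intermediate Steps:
T(n, W) = W*n
b(x) = -x (b(x) = x*(-1) = -x)
F*(-1 + 10*b(3)) = -50*(-1 + 10*(-1*3)) = -50*(-1 + 10*(-3)) = -50*(-1 - 30) = -50*(-31) = 1550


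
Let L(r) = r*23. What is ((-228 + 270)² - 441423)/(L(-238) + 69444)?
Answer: -439659/63970 ≈ -6.8729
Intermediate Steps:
L(r) = 23*r
((-228 + 270)² - 441423)/(L(-238) + 69444) = ((-228 + 270)² - 441423)/(23*(-238) + 69444) = (42² - 441423)/(-5474 + 69444) = (1764 - 441423)/63970 = -439659*1/63970 = -439659/63970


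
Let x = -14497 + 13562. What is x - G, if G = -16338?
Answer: 15403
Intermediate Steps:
x = -935
x - G = -935 - 1*(-16338) = -935 + 16338 = 15403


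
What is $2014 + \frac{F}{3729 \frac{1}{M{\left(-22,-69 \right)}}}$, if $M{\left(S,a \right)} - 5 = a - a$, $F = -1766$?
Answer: $\frac{7501376}{3729} \approx 2011.6$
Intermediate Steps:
$M{\left(S,a \right)} = 5$ ($M{\left(S,a \right)} = 5 + \left(a - a\right) = 5 + 0 = 5$)
$2014 + \frac{F}{3729 \frac{1}{M{\left(-22,-69 \right)}}} = 2014 - \frac{1766}{3729 \cdot \frac{1}{5}} = 2014 - \frac{1766}{\frac{3729}{5}} = 2014 - \frac{8830}{3729} = \frac{7501376}{3729}$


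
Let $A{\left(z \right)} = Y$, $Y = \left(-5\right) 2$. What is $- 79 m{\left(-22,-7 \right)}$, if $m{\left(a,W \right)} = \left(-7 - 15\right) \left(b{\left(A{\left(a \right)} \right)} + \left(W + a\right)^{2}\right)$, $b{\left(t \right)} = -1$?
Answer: $1459920$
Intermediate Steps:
$Y = -10$
$A{\left(z \right)} = -10$
$m{\left(a,W \right)} = 22 - 22 \left(W + a\right)^{2}$ ($m{\left(a,W \right)} = \left(-7 - 15\right) \left(-1 + \left(W + a\right)^{2}\right) = - 22 \left(-1 + \left(W + a\right)^{2}\right) = 22 - 22 \left(W + a\right)^{2}$)
$- 79 m{\left(-22,-7 \right)} = - 79 \left(22 - 22 \left(-7 - 22\right)^{2}\right) = - 79 \left(22 - 22 \left(-29\right)^{2}\right) = - 79 \left(22 - 18502\right) = \left(-79\right) \left(-18480\right) = 1459920$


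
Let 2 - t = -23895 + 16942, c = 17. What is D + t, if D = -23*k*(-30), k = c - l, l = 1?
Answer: 17995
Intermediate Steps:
k = 16 (k = 17 - 1*1 = 17 - 1 = 16)
D = 11040 (D = -23*16*(-30) = -368*(-30) = 11040)
t = 6955 (t = 2 - (-23895 + 16942) = 2 - 1*(-6953) = 2 + 6953 = 6955)
D + t = 11040 + 6955 = 17995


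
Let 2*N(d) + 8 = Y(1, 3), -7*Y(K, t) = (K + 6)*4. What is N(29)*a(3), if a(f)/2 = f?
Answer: -36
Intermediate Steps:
a(f) = 2*f
Y(K, t) = -24/7 - 4*K/7 (Y(K, t) = -(K + 6)*4/7 = -(6 + K)*4/7 = -(24 + 4*K)/7 = -24/7 - 4*K/7)
N(d) = -6 (N(d) = -4 + (-24/7 - 4/7*1)/2 = -4 + (-24/7 - 4/7)/2 = -4 + (1/2)*(-4) = -4 - 2 = -6)
N(29)*a(3) = -12*3 = -6*6 = -36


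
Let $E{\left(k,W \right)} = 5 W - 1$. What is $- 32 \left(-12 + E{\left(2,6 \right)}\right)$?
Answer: $-544$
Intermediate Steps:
$E{\left(k,W \right)} = -1 + 5 W$
$- 32 \left(-12 + E{\left(2,6 \right)}\right) = - 32 \left(-12 + \left(-1 + 5 \cdot 6\right)\right) = - 32 \left(-12 + \left(-1 + 30\right)\right) = - 32 \left(-12 + 29\right) = \left(-32\right) 17 = -544$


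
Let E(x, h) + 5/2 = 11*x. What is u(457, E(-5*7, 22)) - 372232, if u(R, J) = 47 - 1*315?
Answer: -372500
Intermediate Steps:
E(x, h) = -5/2 + 11*x
u(R, J) = -268 (u(R, J) = 47 - 315 = -268)
u(457, E(-5*7, 22)) - 372232 = -268 - 372232 = -372500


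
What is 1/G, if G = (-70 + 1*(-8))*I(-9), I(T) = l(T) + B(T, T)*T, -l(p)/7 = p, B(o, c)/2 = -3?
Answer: -1/9126 ≈ -0.00010958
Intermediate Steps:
B(o, c) = -6 (B(o, c) = 2*(-3) = -6)
l(p) = -7*p
I(T) = -13*T (I(T) = -7*T - 6*T = -13*T)
G = -9126 (G = (-70 + 1*(-8))*(-13*(-9)) = (-70 - 8)*117 = -78*117 = -9126)
1/G = 1/(-9126) = -1/9126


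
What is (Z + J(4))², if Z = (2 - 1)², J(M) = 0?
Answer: 1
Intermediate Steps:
Z = 1 (Z = 1² = 1)
(Z + J(4))² = (1 + 0)² = 1² = 1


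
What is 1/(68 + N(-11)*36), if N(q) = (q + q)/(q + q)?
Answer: 1/104 ≈ 0.0096154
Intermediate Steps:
N(q) = 1 (N(q) = (2*q)/((2*q)) = (2*q)*(1/(2*q)) = 1)
1/(68 + N(-11)*36) = 1/(68 + 1*36) = 1/(68 + 36) = 1/104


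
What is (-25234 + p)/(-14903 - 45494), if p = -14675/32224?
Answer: 813155091/1946232928 ≈ 0.41781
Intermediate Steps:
p = -14675/32224 (p = -14675*1/32224 = -14675/32224 ≈ -0.45541)
(-25234 + p)/(-14903 - 45494) = (-25234 - 14675/32224)/(-14903 - 45494) = -813155091/32224/(-60397) = -813155091/32224*(-1/60397) = 813155091/1946232928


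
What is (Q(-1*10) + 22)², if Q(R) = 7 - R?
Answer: 1521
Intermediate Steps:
(Q(-1*10) + 22)² = ((7 - (-1)*10) + 22)² = ((7 - 1*(-10)) + 22)² = ((7 + 10) + 22)² = (17 + 22)² = 39² = 1521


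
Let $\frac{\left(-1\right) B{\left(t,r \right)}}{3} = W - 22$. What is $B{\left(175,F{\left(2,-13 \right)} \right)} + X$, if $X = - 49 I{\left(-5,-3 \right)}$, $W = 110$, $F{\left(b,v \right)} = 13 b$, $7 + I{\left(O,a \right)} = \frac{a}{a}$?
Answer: $30$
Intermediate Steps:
$I{\left(O,a \right)} = -6$ ($I{\left(O,a \right)} = -7 + \frac{a}{a} = -7 + 1 = -6$)
$B{\left(t,r \right)} = -264$ ($B{\left(t,r \right)} = - 3 \left(110 - 22\right) = \left(-3\right) 88 = -264$)
$X = 294$ ($X = \left(-49\right) \left(-6\right) = 294$)
$B{\left(175,F{\left(2,-13 \right)} \right)} + X = -264 + 294 = 30$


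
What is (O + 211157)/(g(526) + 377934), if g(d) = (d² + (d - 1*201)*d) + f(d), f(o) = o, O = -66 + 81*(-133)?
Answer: 100159/413043 ≈ 0.24249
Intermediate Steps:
O = -10839 (O = -66 - 10773 = -10839)
g(d) = d + d² + d*(-201 + d) (g(d) = (d² + (d - 1*201)*d) + d = (d² + (d - 201)*d) + d = (d² + (-201 + d)*d) + d = (d² + d*(-201 + d)) + d = d + d² + d*(-201 + d))
(O + 211157)/(g(526) + 377934) = (-10839 + 211157)/(2*526*(-100 + 526) + 377934) = 200318/(2*526*426 + 377934) = 200318/(448152 + 377934) = 200318/826086 = 200318*(1/826086) = 100159/413043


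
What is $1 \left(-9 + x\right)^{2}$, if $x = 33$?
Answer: $576$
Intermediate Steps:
$1 \left(-9 + x\right)^{2} = 1 \left(-9 + 33\right)^{2} = 1 \cdot 24^{2} = 1 \cdot 576 = 576$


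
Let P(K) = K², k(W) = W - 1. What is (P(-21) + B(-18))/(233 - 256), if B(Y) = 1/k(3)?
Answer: -883/46 ≈ -19.196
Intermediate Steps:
k(W) = -1 + W
B(Y) = ½ (B(Y) = 1/(-1 + 3) = 1/2 = ½)
(P(-21) + B(-18))/(233 - 256) = ((-21)² + ½)/(233 - 256) = (441 + ½)/(-23) = (883/2)*(-1/23) = -883/46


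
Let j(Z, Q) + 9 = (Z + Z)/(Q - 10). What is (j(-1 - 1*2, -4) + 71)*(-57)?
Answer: -24909/7 ≈ -3558.4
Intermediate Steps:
j(Z, Q) = -9 + 2*Z/(-10 + Q) (j(Z, Q) = -9 + (Z + Z)/(Q - 10) = -9 + (2*Z)/(-10 + Q) = -9 + 2*Z/(-10 + Q))
(j(-1 - 1*2, -4) + 71)*(-57) = ((90 - 9*(-4) + 2*(-1 - 1*2))/(-10 - 4) + 71)*(-57) = ((90 + 36 + 2*(-1 - 2))/(-14) + 71)*(-57) = (-(90 + 36 + 2*(-3))/14 + 71)*(-57) = (-(90 + 36 - 6)/14 + 71)*(-57) = (-1/14*120 + 71)*(-57) = (-60/7 + 71)*(-57) = (437/7)*(-57) = -24909/7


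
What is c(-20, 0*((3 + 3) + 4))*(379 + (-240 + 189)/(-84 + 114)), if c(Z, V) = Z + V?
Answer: -7546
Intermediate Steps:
c(Z, V) = V + Z
c(-20, 0*((3 + 3) + 4))*(379 + (-240 + 189)/(-84 + 114)) = (0*((3 + 3) + 4) - 20)*(379 + (-240 + 189)/(-84 + 114)) = (0*(6 + 4) - 20)*(379 - 51/30) = (0*10 - 20)*(379 - 51*1/30) = (0 - 20)*(379 - 17/10) = -20*3773/10 = -7546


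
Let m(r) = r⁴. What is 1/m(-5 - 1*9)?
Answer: 1/38416 ≈ 2.6031e-5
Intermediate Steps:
1/m(-5 - 1*9) = 1/((-5 - 1*9)⁴) = 1/((-5 - 9)⁴) = 1/((-14)⁴) = 1/38416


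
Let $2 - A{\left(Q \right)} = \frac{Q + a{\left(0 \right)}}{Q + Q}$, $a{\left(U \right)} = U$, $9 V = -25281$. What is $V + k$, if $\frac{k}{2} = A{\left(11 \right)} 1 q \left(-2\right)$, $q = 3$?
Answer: $-2827$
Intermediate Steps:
$V = -2809$ ($V = \frac{1}{9} \left(-25281\right) = -2809$)
$A{\left(Q \right)} = \frac{3}{2}$ ($A{\left(Q \right)} = 2 - \frac{Q + 0}{Q + Q} = 2 - \frac{Q}{2 Q} = 2 - Q \frac{1}{2 Q} = 2 - \frac{1}{2} = \frac{3}{2}$)
$k = -18$ ($k = 2 \frac{3 \cdot 1 \cdot 3 \left(-2\right)}{2} = 2 \frac{3 \cdot 3 \left(-2\right)}{2} = 2 \cdot \frac{3}{2} \left(-6\right) = 2 \left(-9\right) = -18$)
$V + k = -2809 - 18 = -2827$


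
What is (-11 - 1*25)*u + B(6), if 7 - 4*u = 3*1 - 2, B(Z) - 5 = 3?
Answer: -46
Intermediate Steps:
B(Z) = 8 (B(Z) = 5 + 3 = 8)
u = 3/2 (u = 7/4 - (3*1 - 2)/4 = 7/4 - (3 - 2)/4 = 7/4 - ¼*1 = 7/4 - ¼ = 3/2 ≈ 1.5000)
(-11 - 1*25)*u + B(6) = (-11 - 1*25)*(3/2) + 8 = (-11 - 25)*(3/2) + 8 = -36*3/2 + 8 = -54 + 8 = -46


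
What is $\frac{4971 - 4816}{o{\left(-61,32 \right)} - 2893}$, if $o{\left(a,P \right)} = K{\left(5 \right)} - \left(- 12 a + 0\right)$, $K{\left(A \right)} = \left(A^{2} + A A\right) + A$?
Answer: $- \frac{31}{714} \approx -0.043417$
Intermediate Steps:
$K{\left(A \right)} = A + 2 A^{2}$ ($K{\left(A \right)} = \left(A^{2} + A^{2}\right) + A = 2 A^{2} + A = A + 2 A^{2}$)
$o{\left(a,P \right)} = 55 + 12 a$ ($o{\left(a,P \right)} = 5 \left(1 + 2 \cdot 5\right) - \left(- 12 a + 0\right) = 5 \left(1 + 10\right) - - 12 a = 5 \cdot 11 + 12 a = 55 + 12 a$)
$\frac{4971 - 4816}{o{\left(-61,32 \right)} - 2893} = \frac{4971 - 4816}{\left(55 + 12 \left(-61\right)\right) - 2893} = \frac{155}{\left(55 - 732\right) - 2893} = \frac{155}{-677 - 2893} = \frac{155}{-3570} = 155 \left(- \frac{1}{3570}\right) = - \frac{31}{714}$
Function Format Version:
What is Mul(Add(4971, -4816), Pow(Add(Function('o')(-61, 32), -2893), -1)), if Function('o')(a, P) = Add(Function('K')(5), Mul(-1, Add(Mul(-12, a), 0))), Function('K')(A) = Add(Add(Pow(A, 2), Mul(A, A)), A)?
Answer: Rational(-31, 714) ≈ -0.043417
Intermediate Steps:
Function('K')(A) = Add(A, Mul(2, Pow(A, 2))) (Function('K')(A) = Add(Add(Pow(A, 2), Pow(A, 2)), A) = Add(Mul(2, Pow(A, 2)), A) = Add(A, Mul(2, Pow(A, 2))))
Function('o')(a, P) = Add(55, Mul(12, a)) (Function('o')(a, P) = Add(Mul(5, Add(1, Mul(2, 5))), Mul(-1, Add(Mul(-12, a), 0))) = Add(Mul(5, Add(1, 10)), Mul(-1, Mul(-12, a))) = Add(Mul(5, 11), Mul(12, a)) = Add(55, Mul(12, a)))
Mul(Add(4971, -4816), Pow(Add(Function('o')(-61, 32), -2893), -1)) = Mul(Add(4971, -4816), Pow(Add(Add(55, Mul(12, -61)), -2893), -1)) = Mul(155, Pow(Add(Add(55, -732), -2893), -1)) = Mul(155, Pow(Add(-677, -2893), -1)) = Mul(155, Pow(-3570, -1)) = Mul(155, Rational(-1, 3570)) = Rational(-31, 714)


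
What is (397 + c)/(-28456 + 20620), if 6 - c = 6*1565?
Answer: 8987/7836 ≈ 1.1469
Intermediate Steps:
c = -9384 (c = 6 - 6*1565 = 6 - 1*9390 = 6 - 9390 = -9384)
(397 + c)/(-28456 + 20620) = (397 - 9384)/(-28456 + 20620) = -8987/(-7836) = -8987*(-1/7836) = 8987/7836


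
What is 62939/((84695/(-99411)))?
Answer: -481294533/6515 ≈ -73875.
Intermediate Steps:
62939/((84695/(-99411))) = 62939/((84695*(-1/99411))) = 62939/(-6515/7647) = 62939*(-7647/6515) = -481294533/6515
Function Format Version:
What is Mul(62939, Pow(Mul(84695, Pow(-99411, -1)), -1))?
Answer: Rational(-481294533, 6515) ≈ -73875.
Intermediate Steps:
Mul(62939, Pow(Mul(84695, Pow(-99411, -1)), -1)) = Mul(62939, Pow(Mul(84695, Rational(-1, 99411)), -1)) = Mul(62939, Pow(Rational(-6515, 7647), -1)) = Mul(62939, Rational(-7647, 6515)) = Rational(-481294533, 6515)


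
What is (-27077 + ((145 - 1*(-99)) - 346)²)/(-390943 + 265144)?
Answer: 16673/125799 ≈ 0.13254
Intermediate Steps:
(-27077 + ((145 - 1*(-99)) - 346)²)/(-390943 + 265144) = (-27077 + ((145 + 99) - 346)²)/(-125799) = (-27077 + (244 - 346)²)*(-1/125799) = (-27077 + (-102)²)*(-1/125799) = (-27077 + 10404)*(-1/125799) = -16673*(-1/125799) = 16673/125799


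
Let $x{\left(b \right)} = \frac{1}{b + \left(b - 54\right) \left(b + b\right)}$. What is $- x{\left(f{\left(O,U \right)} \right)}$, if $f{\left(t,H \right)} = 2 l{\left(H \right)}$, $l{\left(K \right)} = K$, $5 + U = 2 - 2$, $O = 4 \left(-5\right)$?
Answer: $- \frac{1}{1270} \approx -0.0007874$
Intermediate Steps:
$O = -20$
$U = -5$ ($U = -5 + \left(2 - 2\right) = -5 + 0 = -5$)
$f{\left(t,H \right)} = 2 H$
$x{\left(b \right)} = \frac{1}{b + 2 b \left(-54 + b\right)}$ ($x{\left(b \right)} = \frac{1}{b + \left(-54 + b\right) 2 b} = \frac{1}{b + 2 b \left(-54 + b\right)}$)
$- x{\left(f{\left(O,U \right)} \right)} = - \frac{1}{2 \left(-5\right) \left(-107 + 2 \cdot 2 \left(-5\right)\right)} = - \frac{1}{\left(-10\right) \left(-107 + 2 \left(-10\right)\right)} = - \frac{-1}{10 \left(-107 - 20\right)} = - \frac{-1}{10 \left(-127\right)} = - \frac{\left(-1\right) \left(-1\right)}{10 \cdot 127} = \left(-1\right) \frac{1}{1270} = - \frac{1}{1270}$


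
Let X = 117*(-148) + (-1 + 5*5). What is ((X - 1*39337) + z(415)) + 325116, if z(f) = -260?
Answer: 268227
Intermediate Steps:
X = -17292 (X = -17316 + (-1 + 25) = -17316 + 24 = -17292)
((X - 1*39337) + z(415)) + 325116 = ((-17292 - 1*39337) - 260) + 325116 = ((-17292 - 39337) - 260) + 325116 = (-56629 - 260) + 325116 = -56889 + 325116 = 268227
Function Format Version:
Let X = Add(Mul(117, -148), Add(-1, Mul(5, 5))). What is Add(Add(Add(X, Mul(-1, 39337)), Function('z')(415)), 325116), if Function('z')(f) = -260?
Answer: 268227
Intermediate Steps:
X = -17292 (X = Add(-17316, Add(-1, 25)) = Add(-17316, 24) = -17292)
Add(Add(Add(X, Mul(-1, 39337)), Function('z')(415)), 325116) = Add(Add(Add(-17292, Mul(-1, 39337)), -260), 325116) = Add(Add(Add(-17292, -39337), -260), 325116) = Add(Add(-56629, -260), 325116) = Add(-56889, 325116) = 268227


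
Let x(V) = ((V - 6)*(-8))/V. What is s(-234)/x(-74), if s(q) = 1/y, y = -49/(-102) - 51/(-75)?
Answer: -9435/94688 ≈ -0.099643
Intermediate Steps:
x(V) = (48 - 8*V)/V (x(V) = ((-6 + V)*(-8))/V = (48 - 8*V)/V)
y = 2959/2550 (y = -49*(-1/102) - 51*(-1/75) = 49/102 + 17/25 = 2959/2550 ≈ 1.1604)
s(q) = 2550/2959 (s(q) = 1/(2959/2550) = 2550/2959)
s(-234)/x(-74) = 2550/(2959*(-8 + 48/(-74))) = 2550/(2959*(-8 + 48*(-1/74))) = 2550/(2959*(-8 - 24/37)) = 2550/(2959*(-320/37)) = (2550/2959)*(-37/320) = -9435/94688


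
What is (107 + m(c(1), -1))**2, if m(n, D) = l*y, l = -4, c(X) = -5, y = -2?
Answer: 13225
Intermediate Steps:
m(n, D) = 8 (m(n, D) = -4*(-2) = 8)
(107 + m(c(1), -1))**2 = (107 + 8)**2 = 115**2 = 13225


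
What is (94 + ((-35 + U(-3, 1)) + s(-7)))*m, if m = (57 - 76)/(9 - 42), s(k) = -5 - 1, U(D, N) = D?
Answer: 950/33 ≈ 28.788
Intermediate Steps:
s(k) = -6
m = 19/33 (m = -19/(-33) = -19*(-1/33) = 19/33 ≈ 0.57576)
(94 + ((-35 + U(-3, 1)) + s(-7)))*m = (94 + ((-35 - 3) - 6))*(19/33) = (94 + (-38 - 6))*(19/33) = (94 - 44)*(19/33) = 50*(19/33) = 950/33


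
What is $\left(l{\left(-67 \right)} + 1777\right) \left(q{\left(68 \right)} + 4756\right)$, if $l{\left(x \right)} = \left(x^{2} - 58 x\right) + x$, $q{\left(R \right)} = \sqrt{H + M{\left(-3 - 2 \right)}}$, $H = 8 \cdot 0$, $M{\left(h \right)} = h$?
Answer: $47964260 + 10085 i \sqrt{5} \approx 4.7964 \cdot 10^{7} + 22551.0 i$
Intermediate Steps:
$H = 0$
$q{\left(R \right)} = i \sqrt{5}$ ($q{\left(R \right)} = \sqrt{0 - 5} = \sqrt{-5} = i \sqrt{5}$)
$l{\left(x \right)} = x^{2} - 57 x$
$\left(l{\left(-67 \right)} + 1777\right) \left(q{\left(68 \right)} + 4756\right) = \left(- 67 \left(-57 - 67\right) + 1777\right) \left(i \sqrt{5} + 4756\right) = \left(\left(-67\right) \left(-124\right) + 1777\right) \left(4756 + i \sqrt{5}\right) = \left(8308 + 1777\right) \left(4756 + i \sqrt{5}\right) = 10085 \left(4756 + i \sqrt{5}\right) = 47964260 + 10085 i \sqrt{5}$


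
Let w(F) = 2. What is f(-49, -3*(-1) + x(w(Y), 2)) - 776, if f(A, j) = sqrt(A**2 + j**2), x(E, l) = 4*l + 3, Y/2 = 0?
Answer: -776 + 7*sqrt(53) ≈ -725.04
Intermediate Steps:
Y = 0 (Y = 2*0 = 0)
x(E, l) = 3 + 4*l
f(-49, -3*(-1) + x(w(Y), 2)) - 776 = sqrt((-49)**2 + (-3*(-1) + (3 + 4*2))**2) - 776 = sqrt(2401 + (3 + (3 + 8))**2) - 776 = sqrt(2401 + (3 + 11)**2) - 776 = sqrt(2401 + 14**2) - 776 = sqrt(2401 + 196) - 776 = sqrt(2597) - 776 = 7*sqrt(53) - 776 = -776 + 7*sqrt(53)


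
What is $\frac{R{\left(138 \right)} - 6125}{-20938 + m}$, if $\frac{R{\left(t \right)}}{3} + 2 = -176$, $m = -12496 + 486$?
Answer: $\frac{6659}{32948} \approx 0.20211$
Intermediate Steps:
$m = -12010$
$R{\left(t \right)} = -534$ ($R{\left(t \right)} = -6 + 3 \left(-176\right) = -6 - 528 = -534$)
$\frac{R{\left(138 \right)} - 6125}{-20938 + m} = \frac{-534 - 6125}{-20938 - 12010} = - \frac{6659}{-32948} = \left(-6659\right) \left(- \frac{1}{32948}\right) = \frac{6659}{32948}$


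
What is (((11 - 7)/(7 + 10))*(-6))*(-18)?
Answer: 432/17 ≈ 25.412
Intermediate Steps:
(((11 - 7)/(7 + 10))*(-6))*(-18) = ((4/17)*(-6))*(-18) = -24/17*(-18) = 432/17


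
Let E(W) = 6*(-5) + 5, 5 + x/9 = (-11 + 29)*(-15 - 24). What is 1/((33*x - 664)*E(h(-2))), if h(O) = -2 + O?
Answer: 1/5266075 ≈ 1.8989e-7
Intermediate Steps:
x = -6363 (x = -45 + 9*((-11 + 29)*(-15 - 24)) = -45 + 9*(18*(-39)) = -45 + 9*(-702) = -45 - 6318 = -6363)
E(W) = -25 (E(W) = -30 + 5 = -25)
1/((33*x - 664)*E(h(-2))) = 1/((33*(-6363) - 664)*(-25)) = -1/25/(-209979 - 664) = -1/25/(-210643) = -1/210643*(-1/25) = 1/5266075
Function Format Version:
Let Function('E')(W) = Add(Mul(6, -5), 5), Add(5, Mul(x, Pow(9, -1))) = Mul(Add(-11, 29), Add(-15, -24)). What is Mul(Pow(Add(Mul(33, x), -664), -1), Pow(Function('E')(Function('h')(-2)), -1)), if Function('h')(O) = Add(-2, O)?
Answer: Rational(1, 5266075) ≈ 1.8989e-7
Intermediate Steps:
x = -6363 (x = Add(-45, Mul(9, Mul(Add(-11, 29), Add(-15, -24)))) = Add(-45, Mul(9, Mul(18, -39))) = Add(-45, Mul(9, -702)) = Add(-45, -6318) = -6363)
Function('E')(W) = -25 (Function('E')(W) = Add(-30, 5) = -25)
Mul(Pow(Add(Mul(33, x), -664), -1), Pow(Function('E')(Function('h')(-2)), -1)) = Mul(Pow(Add(Mul(33, -6363), -664), -1), Pow(-25, -1)) = Mul(Pow(Add(-209979, -664), -1), Rational(-1, 25)) = Mul(Pow(-210643, -1), Rational(-1, 25)) = Mul(Rational(-1, 210643), Rational(-1, 25)) = Rational(1, 5266075)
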